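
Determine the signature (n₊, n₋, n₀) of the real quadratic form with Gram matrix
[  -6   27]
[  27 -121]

step 0: pivot -6 → sign −
step 1: pivot 1/2 → sign +
signature = (1, 1, 0)

Answer: (1, 1, 0)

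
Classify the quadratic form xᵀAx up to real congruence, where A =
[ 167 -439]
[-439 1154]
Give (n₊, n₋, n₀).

Answer: (1, 1, 0)

Derivation:
step 0: pivot 167 → sign +
step 1: pivot -3/167 → sign −
signature = (1, 1, 0)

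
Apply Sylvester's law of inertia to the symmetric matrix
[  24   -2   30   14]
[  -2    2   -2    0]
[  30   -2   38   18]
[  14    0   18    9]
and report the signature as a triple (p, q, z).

step 0: pivot 24 → sign +
step 1: pivot 11/6 → sign +
step 2: pivot 4/11 → sign +
step 3: row/col 3 already zero → sign 0
signature = (3, 0, 1)

Answer: (3, 0, 1)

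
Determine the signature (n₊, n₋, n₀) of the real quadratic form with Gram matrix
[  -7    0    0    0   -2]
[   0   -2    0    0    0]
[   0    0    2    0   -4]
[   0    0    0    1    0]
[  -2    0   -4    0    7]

step 0: pivot -7 → sign −
step 1: pivot -2 → sign −
step 2: pivot 2 → sign +
step 3: pivot 1 → sign +
step 4: pivot -3/7 → sign −
signature = (2, 3, 0)

Answer: (2, 3, 0)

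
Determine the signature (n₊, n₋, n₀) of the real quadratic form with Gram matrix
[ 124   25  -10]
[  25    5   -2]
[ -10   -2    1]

Answer: (2, 1, 0)

Derivation:
step 0: pivot 124 → sign +
step 1: pivot -5/124 → sign −
step 2: pivot 1/5 → sign +
signature = (2, 1, 0)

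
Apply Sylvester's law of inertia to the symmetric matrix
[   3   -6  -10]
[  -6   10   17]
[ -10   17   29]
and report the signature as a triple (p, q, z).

step 0: pivot 3 → sign +
step 1: pivot -2 → sign −
step 2: pivot 1/6 → sign +
signature = (2, 1, 0)

Answer: (2, 1, 0)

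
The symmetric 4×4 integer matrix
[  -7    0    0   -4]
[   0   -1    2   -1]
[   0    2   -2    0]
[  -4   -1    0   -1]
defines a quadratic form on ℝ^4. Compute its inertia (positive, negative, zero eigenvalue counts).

step 0: pivot -7 → sign −
step 1: pivot -1 → sign −
step 2: pivot 2 → sign +
step 3: pivot 2/7 → sign +
signature = (2, 2, 0)

Answer: (2, 2, 0)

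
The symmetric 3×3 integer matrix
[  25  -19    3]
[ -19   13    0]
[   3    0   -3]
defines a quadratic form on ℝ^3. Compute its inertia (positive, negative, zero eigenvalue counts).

step 0: pivot 25 → sign +
step 1: pivot -36/25 → sign −
step 2: pivot 1/4 → sign +
signature = (2, 1, 0)

Answer: (2, 1, 0)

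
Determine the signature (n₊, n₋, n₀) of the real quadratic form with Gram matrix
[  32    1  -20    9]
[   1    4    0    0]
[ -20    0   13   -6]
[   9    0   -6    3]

Answer: (4, 0, 0)

Derivation:
step 0: pivot 32 → sign +
step 1: pivot 127/32 → sign +
step 2: pivot 51/127 → sign +
step 3: pivot 3/17 → sign +
signature = (4, 0, 0)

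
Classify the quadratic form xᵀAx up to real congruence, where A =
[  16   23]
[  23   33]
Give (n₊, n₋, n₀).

step 0: pivot 16 → sign +
step 1: pivot -1/16 → sign −
signature = (1, 1, 0)

Answer: (1, 1, 0)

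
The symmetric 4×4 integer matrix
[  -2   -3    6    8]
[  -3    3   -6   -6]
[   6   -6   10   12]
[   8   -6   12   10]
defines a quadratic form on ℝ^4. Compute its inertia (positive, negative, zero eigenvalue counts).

step 0: pivot -2 → sign −
step 1: pivot 15/2 → sign +
step 2: pivot -2 → sign −
step 3: pivot -6/5 → sign −
signature = (1, 3, 0)

Answer: (1, 3, 0)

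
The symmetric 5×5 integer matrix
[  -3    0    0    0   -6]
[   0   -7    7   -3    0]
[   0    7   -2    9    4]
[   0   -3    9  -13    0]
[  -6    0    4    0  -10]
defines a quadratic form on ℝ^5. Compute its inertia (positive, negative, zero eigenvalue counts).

Answer: (2, 3, 0)

Derivation:
step 0: pivot -3 → sign −
step 1: pivot -7 → sign −
step 2: pivot 5 → sign +
step 3: pivot -662/35 → sign −
step 4: pivot 6/331 → sign +
signature = (2, 3, 0)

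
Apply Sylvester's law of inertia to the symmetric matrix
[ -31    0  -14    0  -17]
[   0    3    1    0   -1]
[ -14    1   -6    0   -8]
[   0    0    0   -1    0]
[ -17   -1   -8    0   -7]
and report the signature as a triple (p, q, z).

step 0: pivot -31 → sign −
step 1: pivot 3 → sign +
step 2: pivot -1/93 → sign −
step 3: pivot -1 → sign −
step 4: pivot 2 → sign +
signature = (2, 3, 0)

Answer: (2, 3, 0)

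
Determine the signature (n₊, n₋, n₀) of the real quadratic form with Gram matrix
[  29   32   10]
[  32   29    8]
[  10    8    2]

step 0: pivot 29 → sign +
step 1: pivot -183/29 → sign −
step 2: pivot 2/183 → sign +
signature = (2, 1, 0)

Answer: (2, 1, 0)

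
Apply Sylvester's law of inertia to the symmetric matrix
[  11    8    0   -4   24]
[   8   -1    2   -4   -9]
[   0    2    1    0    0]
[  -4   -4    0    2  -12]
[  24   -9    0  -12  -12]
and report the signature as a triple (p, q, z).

Answer: (3, 2, 0)

Derivation:
step 0: pivot 11 → sign +
step 1: pivot -75/11 → sign −
step 2: pivot 119/75 → sign +
step 3: pivot 78/119 → sign +
step 4: pivot -3/13 → sign −
signature = (3, 2, 0)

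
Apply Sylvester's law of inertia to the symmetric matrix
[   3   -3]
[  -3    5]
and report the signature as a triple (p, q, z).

step 0: pivot 3 → sign +
step 1: pivot 2 → sign +
signature = (2, 0, 0)

Answer: (2, 0, 0)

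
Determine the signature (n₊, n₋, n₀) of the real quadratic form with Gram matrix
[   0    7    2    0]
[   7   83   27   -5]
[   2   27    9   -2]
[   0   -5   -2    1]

step 0: pivot 83 → sign +
step 1: pivot -49/83 → sign −
step 2: pivot 17/49 → sign +
step 3: pivot 1/17 → sign +
signature = (3, 1, 0)

Answer: (3, 1, 0)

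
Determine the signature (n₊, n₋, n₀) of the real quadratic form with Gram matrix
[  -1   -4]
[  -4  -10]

step 0: pivot -1 → sign −
step 1: pivot 6 → sign +
signature = (1, 1, 0)

Answer: (1, 1, 0)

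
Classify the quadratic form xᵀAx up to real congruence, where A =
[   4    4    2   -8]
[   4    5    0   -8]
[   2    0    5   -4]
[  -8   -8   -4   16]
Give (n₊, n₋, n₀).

Answer: (2, 0, 2)

Derivation:
step 0: pivot 4 → sign +
step 1: pivot 1 → sign +
step 2: row/col 2 already zero → sign 0
step 3: row/col 3 already zero → sign 0
signature = (2, 0, 2)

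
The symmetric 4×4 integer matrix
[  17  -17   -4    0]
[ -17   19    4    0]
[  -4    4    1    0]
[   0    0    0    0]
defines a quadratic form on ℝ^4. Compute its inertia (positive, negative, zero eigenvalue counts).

step 0: pivot 17 → sign +
step 1: pivot 2 → sign +
step 2: pivot 1/17 → sign +
step 3: row/col 3 already zero → sign 0
signature = (3, 0, 1)

Answer: (3, 0, 1)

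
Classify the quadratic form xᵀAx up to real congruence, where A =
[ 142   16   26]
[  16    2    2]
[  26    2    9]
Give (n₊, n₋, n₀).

Answer: (2, 1, 0)

Derivation:
step 0: pivot 142 → sign +
step 1: pivot 14/71 → sign +
step 2: pivot -1/7 → sign −
signature = (2, 1, 0)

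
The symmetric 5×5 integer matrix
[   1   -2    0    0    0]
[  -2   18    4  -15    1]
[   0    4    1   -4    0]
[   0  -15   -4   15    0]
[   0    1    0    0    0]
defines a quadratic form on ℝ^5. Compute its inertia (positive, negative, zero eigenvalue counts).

step 0: pivot 1 → sign +
step 1: pivot 14 → sign +
step 2: pivot -1/7 → sign −
step 3: pivot -1/2 → sign −
step 4: pivot 1 → sign +
signature = (3, 2, 0)

Answer: (3, 2, 0)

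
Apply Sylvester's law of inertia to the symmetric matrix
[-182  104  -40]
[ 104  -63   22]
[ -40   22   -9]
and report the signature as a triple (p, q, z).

step 0: pivot -182 → sign −
step 1: pivot -25/7 → sign −
step 2: pivot -1/325 → sign −
signature = (0, 3, 0)

Answer: (0, 3, 0)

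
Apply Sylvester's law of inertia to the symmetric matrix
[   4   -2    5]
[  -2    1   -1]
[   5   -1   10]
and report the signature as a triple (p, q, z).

step 0: pivot 4 → sign +
step 1: pivot 15/4 → sign +
step 2: pivot -3/5 → sign −
signature = (2, 1, 0)

Answer: (2, 1, 0)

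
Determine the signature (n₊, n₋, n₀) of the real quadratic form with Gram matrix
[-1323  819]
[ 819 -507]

step 0: pivot -1323 → sign −
step 1: row/col 1 already zero → sign 0
signature = (0, 1, 1)

Answer: (0, 1, 1)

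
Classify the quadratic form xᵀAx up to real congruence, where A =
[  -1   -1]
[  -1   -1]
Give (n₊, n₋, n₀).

step 0: pivot -1 → sign −
step 1: row/col 1 already zero → sign 0
signature = (0, 1, 1)

Answer: (0, 1, 1)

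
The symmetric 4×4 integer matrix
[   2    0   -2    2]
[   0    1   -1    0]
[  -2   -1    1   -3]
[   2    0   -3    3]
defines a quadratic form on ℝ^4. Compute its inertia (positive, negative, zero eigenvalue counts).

step 0: pivot 2 → sign +
step 1: pivot 1 → sign +
step 2: pivot -2 → sign −
step 3: pivot 3/2 → sign +
signature = (3, 1, 0)

Answer: (3, 1, 0)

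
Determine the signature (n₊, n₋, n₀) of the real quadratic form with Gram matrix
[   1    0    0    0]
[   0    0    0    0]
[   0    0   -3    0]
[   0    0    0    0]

step 0: pivot 1 → sign +
step 1: pivot -3 → sign −
step 2: row/col 2 already zero → sign 0
step 3: row/col 3 already zero → sign 0
signature = (1, 1, 2)

Answer: (1, 1, 2)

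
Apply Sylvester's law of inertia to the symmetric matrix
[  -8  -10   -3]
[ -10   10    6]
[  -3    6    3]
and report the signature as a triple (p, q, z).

step 0: pivot -8 → sign −
step 1: pivot 45/2 → sign +
step 2: pivot -1/10 → sign −
signature = (1, 2, 0)

Answer: (1, 2, 0)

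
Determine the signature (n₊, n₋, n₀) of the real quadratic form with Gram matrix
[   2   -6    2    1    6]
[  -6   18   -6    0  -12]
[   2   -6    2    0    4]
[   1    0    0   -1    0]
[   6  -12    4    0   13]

step 0: pivot 2 → sign +
step 1: pivot -3/2 → sign −
step 2: pivot 2/3 → sign +
step 3: pivot 1 → sign +
step 4: row/col 4 already zero → sign 0
signature = (3, 1, 1)

Answer: (3, 1, 1)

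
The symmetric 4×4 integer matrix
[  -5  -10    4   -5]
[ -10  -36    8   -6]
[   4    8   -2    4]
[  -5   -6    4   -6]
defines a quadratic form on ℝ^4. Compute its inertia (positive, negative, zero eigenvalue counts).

step 0: pivot -5 → sign −
step 1: pivot -16 → sign −
step 2: pivot 6/5 → sign +
step 3: row/col 3 already zero → sign 0
signature = (1, 2, 1)

Answer: (1, 2, 1)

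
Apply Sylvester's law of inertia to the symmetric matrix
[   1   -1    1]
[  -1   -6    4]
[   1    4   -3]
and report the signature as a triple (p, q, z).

Answer: (1, 2, 0)

Derivation:
step 0: pivot 1 → sign +
step 1: pivot -7 → sign −
step 2: pivot -3/7 → sign −
signature = (1, 2, 0)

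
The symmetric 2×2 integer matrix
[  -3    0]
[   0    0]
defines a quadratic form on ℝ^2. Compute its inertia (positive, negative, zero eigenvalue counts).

step 0: pivot -3 → sign −
step 1: row/col 1 already zero → sign 0
signature = (0, 1, 1)

Answer: (0, 1, 1)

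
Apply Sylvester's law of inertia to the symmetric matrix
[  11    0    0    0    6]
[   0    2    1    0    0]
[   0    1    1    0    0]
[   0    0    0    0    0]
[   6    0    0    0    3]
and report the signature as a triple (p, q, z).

step 0: pivot 11 → sign +
step 1: pivot 2 → sign +
step 2: pivot 1/2 → sign +
step 3: pivot -3/11 → sign −
step 4: row/col 4 already zero → sign 0
signature = (3, 1, 1)

Answer: (3, 1, 1)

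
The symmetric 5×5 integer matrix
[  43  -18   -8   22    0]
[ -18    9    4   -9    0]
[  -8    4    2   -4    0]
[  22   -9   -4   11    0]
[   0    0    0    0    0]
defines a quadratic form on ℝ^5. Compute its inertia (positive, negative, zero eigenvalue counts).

Answer: (3, 1, 1)

Derivation:
step 0: pivot 43 → sign +
step 1: pivot 63/43 → sign +
step 2: pivot 2/9 → sign +
step 3: pivot -2/7 → sign −
step 4: row/col 4 already zero → sign 0
signature = (3, 1, 1)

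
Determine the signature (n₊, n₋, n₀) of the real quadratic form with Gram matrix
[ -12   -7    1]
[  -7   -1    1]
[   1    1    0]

step 0: pivot -12 → sign −
step 1: pivot 37/12 → sign +
step 2: pivot 1/37 → sign +
signature = (2, 1, 0)

Answer: (2, 1, 0)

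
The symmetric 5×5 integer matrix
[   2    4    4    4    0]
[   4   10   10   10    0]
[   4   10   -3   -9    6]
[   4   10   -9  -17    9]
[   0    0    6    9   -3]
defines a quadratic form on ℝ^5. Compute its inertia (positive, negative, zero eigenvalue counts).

Answer: (3, 2, 0)

Derivation:
step 0: pivot 2 → sign +
step 1: pivot 2 → sign +
step 2: pivot -13 → sign −
step 3: pivot 10/13 → sign +
step 4: pivot -3/10 → sign −
signature = (3, 2, 0)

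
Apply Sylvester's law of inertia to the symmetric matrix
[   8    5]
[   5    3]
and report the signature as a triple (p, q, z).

Answer: (1, 1, 0)

Derivation:
step 0: pivot 8 → sign +
step 1: pivot -1/8 → sign −
signature = (1, 1, 0)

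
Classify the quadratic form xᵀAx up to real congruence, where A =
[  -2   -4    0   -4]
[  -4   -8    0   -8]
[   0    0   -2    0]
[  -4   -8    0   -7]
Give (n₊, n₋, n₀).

step 0: pivot -2 → sign −
step 1: pivot -2 → sign −
step 2: pivot 1 → sign +
step 3: row/col 3 already zero → sign 0
signature = (1, 2, 1)

Answer: (1, 2, 1)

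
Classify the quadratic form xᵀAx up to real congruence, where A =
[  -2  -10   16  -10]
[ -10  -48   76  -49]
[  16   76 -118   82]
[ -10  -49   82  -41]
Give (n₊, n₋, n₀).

Answer: (3, 1, 0)

Derivation:
step 0: pivot -2 → sign −
step 1: pivot 2 → sign +
step 2: pivot 2 → sign +
step 3: pivot 1/2 → sign +
signature = (3, 1, 0)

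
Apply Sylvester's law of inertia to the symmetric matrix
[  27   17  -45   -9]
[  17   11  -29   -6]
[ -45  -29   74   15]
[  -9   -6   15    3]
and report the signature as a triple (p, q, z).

Answer: (2, 2, 0)

Derivation:
step 0: pivot 27 → sign +
step 1: pivot 8/27 → sign +
step 2: pivot -5/2 → sign −
step 3: pivot -3/20 → sign −
signature = (2, 2, 0)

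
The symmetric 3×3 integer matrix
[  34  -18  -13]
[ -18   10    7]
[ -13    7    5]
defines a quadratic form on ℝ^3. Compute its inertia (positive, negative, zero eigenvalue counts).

step 0: pivot 34 → sign +
step 1: pivot 8/17 → sign +
step 2: row/col 2 already zero → sign 0
signature = (2, 0, 1)

Answer: (2, 0, 1)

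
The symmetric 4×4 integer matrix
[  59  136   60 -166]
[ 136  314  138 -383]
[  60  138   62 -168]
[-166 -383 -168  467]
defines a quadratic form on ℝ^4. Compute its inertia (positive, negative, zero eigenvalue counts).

step 0: pivot 59 → sign +
step 1: pivot 30/59 → sign +
step 2: pivot 4/5 → sign +
step 3: pivot -3/4 → sign −
signature = (3, 1, 0)

Answer: (3, 1, 0)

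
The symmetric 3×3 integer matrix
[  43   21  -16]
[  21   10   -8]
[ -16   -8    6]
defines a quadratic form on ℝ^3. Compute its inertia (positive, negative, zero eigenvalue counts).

Answer: (2, 1, 0)

Derivation:
step 0: pivot 43 → sign +
step 1: pivot -11/43 → sign −
step 2: pivot 2/11 → sign +
signature = (2, 1, 0)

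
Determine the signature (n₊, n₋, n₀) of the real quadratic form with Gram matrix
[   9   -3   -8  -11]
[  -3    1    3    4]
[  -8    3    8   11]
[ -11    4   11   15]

Answer: (2, 1, 1)

Derivation:
step 0: pivot 9 → sign +
step 1: pivot 8/9 → sign +
step 2: pivot -1/8 → sign −
step 3: row/col 3 already zero → sign 0
signature = (2, 1, 1)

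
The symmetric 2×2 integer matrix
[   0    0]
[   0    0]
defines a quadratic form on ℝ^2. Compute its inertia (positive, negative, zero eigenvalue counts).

Answer: (0, 0, 2)

Derivation:
step 0: row/col 0 already zero → sign 0
step 1: row/col 1 already zero → sign 0
signature = (0, 0, 2)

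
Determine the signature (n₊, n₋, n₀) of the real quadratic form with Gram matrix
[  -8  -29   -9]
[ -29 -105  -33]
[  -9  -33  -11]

step 0: pivot -8 → sign −
step 1: pivot 1/8 → sign +
step 2: pivot -2 → sign −
signature = (1, 2, 0)

Answer: (1, 2, 0)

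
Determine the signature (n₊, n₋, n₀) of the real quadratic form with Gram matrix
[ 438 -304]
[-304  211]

Answer: (2, 0, 0)

Derivation:
step 0: pivot 438 → sign +
step 1: pivot 1/219 → sign +
signature = (2, 0, 0)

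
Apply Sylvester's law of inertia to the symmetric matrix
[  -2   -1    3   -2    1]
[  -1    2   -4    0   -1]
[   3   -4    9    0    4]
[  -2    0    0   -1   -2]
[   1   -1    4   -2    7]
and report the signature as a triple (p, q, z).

step 0: pivot -2 → sign −
step 1: pivot 5/2 → sign +
step 2: pivot 7/5 → sign +
step 3: pivot 1/7 → sign +
step 4: pivot -6 → sign −
signature = (3, 2, 0)

Answer: (3, 2, 0)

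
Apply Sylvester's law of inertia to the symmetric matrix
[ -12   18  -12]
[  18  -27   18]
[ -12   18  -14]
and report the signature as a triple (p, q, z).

Answer: (0, 2, 1)

Derivation:
step 0: pivot -12 → sign −
step 1: pivot -2 → sign −
step 2: row/col 2 already zero → sign 0
signature = (0, 2, 1)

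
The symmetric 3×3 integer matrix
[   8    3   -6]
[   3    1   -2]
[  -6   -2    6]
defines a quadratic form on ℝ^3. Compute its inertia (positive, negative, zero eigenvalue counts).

Answer: (2, 1, 0)

Derivation:
step 0: pivot 8 → sign +
step 1: pivot -1/8 → sign −
step 2: pivot 2 → sign +
signature = (2, 1, 0)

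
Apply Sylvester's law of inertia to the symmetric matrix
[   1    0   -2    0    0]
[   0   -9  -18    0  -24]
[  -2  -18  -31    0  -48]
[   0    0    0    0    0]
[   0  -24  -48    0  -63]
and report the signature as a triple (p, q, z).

Answer: (3, 1, 1)

Derivation:
step 0: pivot 1 → sign +
step 1: pivot -9 → sign −
step 2: pivot 1 → sign +
step 3: pivot 1 → sign +
step 4: row/col 4 already zero → sign 0
signature = (3, 1, 1)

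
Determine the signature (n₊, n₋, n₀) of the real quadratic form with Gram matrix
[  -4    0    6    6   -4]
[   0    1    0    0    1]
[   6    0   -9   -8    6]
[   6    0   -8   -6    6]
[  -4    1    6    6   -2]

step 0: pivot -4 → sign −
step 1: pivot 1 → sign +
step 2: pivot 3 → sign +
step 3: pivot -1/3 → sign −
step 4: pivot 1 → sign +
signature = (3, 2, 0)

Answer: (3, 2, 0)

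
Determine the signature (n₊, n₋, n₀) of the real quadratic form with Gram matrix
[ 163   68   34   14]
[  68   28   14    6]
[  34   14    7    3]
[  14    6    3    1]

Answer: (1, 2, 1)

Derivation:
step 0: pivot 163 → sign +
step 1: pivot -60/163 → sign −
step 2: pivot -2/15 → sign −
step 3: row/col 3 already zero → sign 0
signature = (1, 2, 1)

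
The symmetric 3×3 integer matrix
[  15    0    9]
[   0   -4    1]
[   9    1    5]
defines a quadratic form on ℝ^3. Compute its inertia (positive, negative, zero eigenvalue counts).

step 0: pivot 15 → sign +
step 1: pivot -4 → sign −
step 2: pivot -3/20 → sign −
signature = (1, 2, 0)

Answer: (1, 2, 0)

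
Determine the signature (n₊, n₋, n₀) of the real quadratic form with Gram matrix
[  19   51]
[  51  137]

Answer: (2, 0, 0)

Derivation:
step 0: pivot 19 → sign +
step 1: pivot 2/19 → sign +
signature = (2, 0, 0)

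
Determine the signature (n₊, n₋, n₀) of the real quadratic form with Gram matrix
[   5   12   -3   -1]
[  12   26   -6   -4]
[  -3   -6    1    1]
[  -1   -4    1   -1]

Answer: (1, 2, 1)

Derivation:
step 0: pivot 5 → sign +
step 1: pivot -14/5 → sign −
step 2: pivot -2/7 → sign −
step 3: row/col 3 already zero → sign 0
signature = (1, 2, 1)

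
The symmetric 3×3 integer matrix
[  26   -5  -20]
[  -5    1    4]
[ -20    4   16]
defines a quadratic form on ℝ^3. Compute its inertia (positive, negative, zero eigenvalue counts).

Answer: (2, 0, 1)

Derivation:
step 0: pivot 26 → sign +
step 1: pivot 1/26 → sign +
step 2: row/col 2 already zero → sign 0
signature = (2, 0, 1)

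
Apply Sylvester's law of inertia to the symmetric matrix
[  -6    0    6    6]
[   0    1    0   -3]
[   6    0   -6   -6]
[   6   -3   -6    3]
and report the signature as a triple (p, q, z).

Answer: (1, 1, 2)

Derivation:
step 0: pivot -6 → sign −
step 1: pivot 1 → sign +
step 2: row/col 2 already zero → sign 0
step 3: row/col 3 already zero → sign 0
signature = (1, 1, 2)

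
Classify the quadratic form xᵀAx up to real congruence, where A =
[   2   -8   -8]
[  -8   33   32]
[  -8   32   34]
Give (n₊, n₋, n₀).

step 0: pivot 2 → sign +
step 1: pivot 1 → sign +
step 2: pivot 2 → sign +
signature = (3, 0, 0)

Answer: (3, 0, 0)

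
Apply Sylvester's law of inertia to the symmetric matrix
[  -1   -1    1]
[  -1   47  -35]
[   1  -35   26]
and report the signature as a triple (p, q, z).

step 0: pivot -1 → sign −
step 1: pivot 48 → sign +
step 2: row/col 2 already zero → sign 0
signature = (1, 1, 1)

Answer: (1, 1, 1)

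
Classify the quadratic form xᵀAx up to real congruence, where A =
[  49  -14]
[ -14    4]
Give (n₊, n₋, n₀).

step 0: pivot 49 → sign +
step 1: row/col 1 already zero → sign 0
signature = (1, 0, 1)

Answer: (1, 0, 1)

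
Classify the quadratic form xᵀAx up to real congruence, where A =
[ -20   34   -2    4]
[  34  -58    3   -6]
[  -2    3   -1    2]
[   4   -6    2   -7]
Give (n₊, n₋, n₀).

step 0: pivot -20 → sign −
step 1: pivot -1/5 → sign −
step 2: pivot -3 → sign −
step 3: row/col 3 already zero → sign 0
signature = (0, 3, 1)

Answer: (0, 3, 1)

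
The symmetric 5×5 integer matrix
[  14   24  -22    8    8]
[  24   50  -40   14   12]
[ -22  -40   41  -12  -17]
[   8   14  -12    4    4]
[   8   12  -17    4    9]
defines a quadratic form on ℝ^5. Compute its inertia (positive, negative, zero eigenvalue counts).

step 0: pivot 14 → sign +
step 1: pivot 62/7 → sign +
step 2: pivot 181/31 → sign +
step 3: pivot -118/181 → sign −
step 4: pivot 2/59 → sign +
signature = (4, 1, 0)

Answer: (4, 1, 0)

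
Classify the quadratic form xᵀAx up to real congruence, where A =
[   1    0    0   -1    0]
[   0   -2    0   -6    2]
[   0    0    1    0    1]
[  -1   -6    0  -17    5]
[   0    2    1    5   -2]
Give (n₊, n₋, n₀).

Answer: (3, 2, 0)

Derivation:
step 0: pivot 1 → sign +
step 1: pivot -2 → sign −
step 2: pivot 1 → sign +
step 3: pivot -1 → sign −
step 4: pivot 1 → sign +
signature = (3, 2, 0)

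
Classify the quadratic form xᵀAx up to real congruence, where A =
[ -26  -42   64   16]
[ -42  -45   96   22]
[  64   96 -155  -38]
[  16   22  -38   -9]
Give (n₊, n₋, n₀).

Answer: (3, 1, 0)

Derivation:
step 0: pivot -26 → sign −
step 1: pivot 297/13 → sign +
step 2: pivot 5/33 → sign +
step 3: pivot 1/15 → sign +
signature = (3, 1, 0)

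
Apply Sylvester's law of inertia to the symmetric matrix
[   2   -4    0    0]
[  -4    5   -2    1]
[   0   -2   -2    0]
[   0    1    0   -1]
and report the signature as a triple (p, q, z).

step 0: pivot 2 → sign +
step 1: pivot -3 → sign −
step 2: pivot -2/3 → sign −
step 3: row/col 3 already zero → sign 0
signature = (1, 2, 1)

Answer: (1, 2, 1)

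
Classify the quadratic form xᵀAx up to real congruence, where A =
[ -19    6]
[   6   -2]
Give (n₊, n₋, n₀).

Answer: (0, 2, 0)

Derivation:
step 0: pivot -19 → sign −
step 1: pivot -2/19 → sign −
signature = (0, 2, 0)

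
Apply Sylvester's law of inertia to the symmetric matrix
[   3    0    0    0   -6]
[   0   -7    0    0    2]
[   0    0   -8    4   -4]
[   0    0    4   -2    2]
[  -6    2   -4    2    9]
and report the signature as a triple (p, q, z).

step 0: pivot 3 → sign +
step 1: pivot -7 → sign −
step 2: pivot -8 → sign −
step 3: pivot -3/7 → sign −
step 4: row/col 4 already zero → sign 0
signature = (1, 3, 1)

Answer: (1, 3, 1)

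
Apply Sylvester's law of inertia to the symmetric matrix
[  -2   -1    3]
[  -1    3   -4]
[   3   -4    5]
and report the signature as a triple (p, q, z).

step 0: pivot -2 → sign −
step 1: pivot 7/2 → sign +
step 2: pivot 6/7 → sign +
signature = (2, 1, 0)

Answer: (2, 1, 0)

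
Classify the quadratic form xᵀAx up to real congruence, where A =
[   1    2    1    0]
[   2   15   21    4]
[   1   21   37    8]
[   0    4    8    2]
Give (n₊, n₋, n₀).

step 0: pivot 1 → sign +
step 1: pivot 11 → sign +
step 2: pivot 35/11 → sign +
step 3: pivot 6/35 → sign +
signature = (4, 0, 0)

Answer: (4, 0, 0)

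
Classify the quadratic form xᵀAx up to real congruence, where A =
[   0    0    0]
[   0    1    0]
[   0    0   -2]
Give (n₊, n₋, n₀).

step 0: pivot 1 → sign +
step 1: pivot -2 → sign −
step 2: row/col 2 already zero → sign 0
signature = (1, 1, 1)

Answer: (1, 1, 1)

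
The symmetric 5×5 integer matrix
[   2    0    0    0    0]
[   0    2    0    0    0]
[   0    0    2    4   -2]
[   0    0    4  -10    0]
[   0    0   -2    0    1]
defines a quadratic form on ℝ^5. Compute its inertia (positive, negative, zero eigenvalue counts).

Answer: (3, 2, 0)

Derivation:
step 0: pivot 2 → sign +
step 1: pivot 2 → sign +
step 2: pivot 2 → sign +
step 3: pivot -18 → sign −
step 4: pivot -1/9 → sign −
signature = (3, 2, 0)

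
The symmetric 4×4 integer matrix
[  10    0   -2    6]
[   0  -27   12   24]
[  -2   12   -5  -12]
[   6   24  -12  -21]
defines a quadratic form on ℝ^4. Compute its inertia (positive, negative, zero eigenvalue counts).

step 0: pivot 10 → sign +
step 1: pivot -27 → sign −
step 2: pivot -1/15 → sign −
step 3: pivot -3 → sign −
signature = (1, 3, 0)

Answer: (1, 3, 0)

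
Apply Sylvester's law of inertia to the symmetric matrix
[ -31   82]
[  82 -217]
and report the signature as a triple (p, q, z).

step 0: pivot -31 → sign −
step 1: pivot -3/31 → sign −
signature = (0, 2, 0)

Answer: (0, 2, 0)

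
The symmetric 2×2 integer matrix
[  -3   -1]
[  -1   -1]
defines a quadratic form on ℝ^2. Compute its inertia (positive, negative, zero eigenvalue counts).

Answer: (0, 2, 0)

Derivation:
step 0: pivot -3 → sign −
step 1: pivot -2/3 → sign −
signature = (0, 2, 0)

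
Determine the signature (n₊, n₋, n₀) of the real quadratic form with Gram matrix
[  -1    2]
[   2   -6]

step 0: pivot -1 → sign −
step 1: pivot -2 → sign −
signature = (0, 2, 0)

Answer: (0, 2, 0)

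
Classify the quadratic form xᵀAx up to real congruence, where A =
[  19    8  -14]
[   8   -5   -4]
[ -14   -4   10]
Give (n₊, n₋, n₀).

step 0: pivot 19 → sign +
step 1: pivot -159/19 → sign −
step 2: pivot 6/53 → sign +
signature = (2, 1, 0)

Answer: (2, 1, 0)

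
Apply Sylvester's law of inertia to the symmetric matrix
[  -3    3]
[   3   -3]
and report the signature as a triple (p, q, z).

Answer: (0, 1, 1)

Derivation:
step 0: pivot -3 → sign −
step 1: row/col 1 already zero → sign 0
signature = (0, 1, 1)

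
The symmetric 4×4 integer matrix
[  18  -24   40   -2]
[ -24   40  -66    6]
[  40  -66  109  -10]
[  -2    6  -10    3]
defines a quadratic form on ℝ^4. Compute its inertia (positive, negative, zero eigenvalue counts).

step 0: pivot 18 → sign +
step 1: pivot 8 → sign +
step 2: pivot 1/18 → sign +
step 3: row/col 3 already zero → sign 0
signature = (3, 0, 1)

Answer: (3, 0, 1)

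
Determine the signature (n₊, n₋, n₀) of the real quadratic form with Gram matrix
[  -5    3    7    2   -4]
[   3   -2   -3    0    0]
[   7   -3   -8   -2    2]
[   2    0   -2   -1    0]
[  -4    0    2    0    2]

Answer: (1, 4, 0)

Derivation:
step 0: pivot -5 → sign −
step 1: pivot -1/5 → sign −
step 2: pivot 9 → sign +
step 3: pivot -1/9 → sign −
step 4: pivot -2 → sign −
signature = (1, 4, 0)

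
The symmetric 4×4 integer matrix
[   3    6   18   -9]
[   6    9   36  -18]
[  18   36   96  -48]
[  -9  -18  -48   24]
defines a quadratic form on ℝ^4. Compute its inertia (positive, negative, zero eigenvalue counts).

step 0: pivot 3 → sign +
step 1: pivot -3 → sign −
step 2: pivot -12 → sign −
step 3: row/col 3 already zero → sign 0
signature = (1, 2, 1)

Answer: (1, 2, 1)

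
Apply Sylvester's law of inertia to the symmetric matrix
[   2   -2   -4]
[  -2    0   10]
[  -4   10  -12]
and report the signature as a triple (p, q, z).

step 0: pivot 2 → sign +
step 1: pivot -2 → sign −
step 2: pivot -2 → sign −
signature = (1, 2, 0)

Answer: (1, 2, 0)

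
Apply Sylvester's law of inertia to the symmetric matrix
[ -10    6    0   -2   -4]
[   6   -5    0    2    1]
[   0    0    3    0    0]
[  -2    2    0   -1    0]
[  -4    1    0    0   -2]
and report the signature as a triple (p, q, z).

step 0: pivot -10 → sign −
step 1: pivot -7/5 → sign −
step 2: pivot 3 → sign +
step 3: pivot -1/7 → sign −
step 4: pivot 1 → sign +
signature = (2, 3, 0)

Answer: (2, 3, 0)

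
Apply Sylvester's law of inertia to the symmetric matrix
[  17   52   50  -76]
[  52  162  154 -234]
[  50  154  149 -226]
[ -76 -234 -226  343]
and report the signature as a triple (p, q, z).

step 0: pivot 17 → sign +
step 1: pivot 50/17 → sign +
step 2: pivot 39/25 → sign +
step 3: pivot 1/13 → sign +
signature = (4, 0, 0)

Answer: (4, 0, 0)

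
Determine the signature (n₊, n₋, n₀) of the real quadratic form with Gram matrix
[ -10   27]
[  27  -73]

step 0: pivot -10 → sign −
step 1: pivot -1/10 → sign −
signature = (0, 2, 0)

Answer: (0, 2, 0)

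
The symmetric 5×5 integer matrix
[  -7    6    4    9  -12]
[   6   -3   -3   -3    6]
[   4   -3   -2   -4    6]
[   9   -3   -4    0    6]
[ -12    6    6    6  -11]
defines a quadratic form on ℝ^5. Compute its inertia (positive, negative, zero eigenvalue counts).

Answer: (4, 1, 0)

Derivation:
step 0: pivot -7 → sign −
step 1: pivot 15/7 → sign +
step 2: pivot 1/5 → sign +
step 3: pivot 1 → sign +
step 4: pivot 1 → sign +
signature = (4, 1, 0)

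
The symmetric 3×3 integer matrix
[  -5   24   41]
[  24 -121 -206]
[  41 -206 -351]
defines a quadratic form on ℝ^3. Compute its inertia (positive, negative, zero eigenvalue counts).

step 0: pivot -5 → sign −
step 1: pivot -29/5 → sign −
step 2: pivot -6/29 → sign −
signature = (0, 3, 0)

Answer: (0, 3, 0)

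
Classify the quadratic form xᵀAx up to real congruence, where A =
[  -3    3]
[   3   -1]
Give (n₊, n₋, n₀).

Answer: (1, 1, 0)

Derivation:
step 0: pivot -3 → sign −
step 1: pivot 2 → sign +
signature = (1, 1, 0)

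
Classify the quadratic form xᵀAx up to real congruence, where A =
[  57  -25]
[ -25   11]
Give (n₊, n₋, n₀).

Answer: (2, 0, 0)

Derivation:
step 0: pivot 57 → sign +
step 1: pivot 2/57 → sign +
signature = (2, 0, 0)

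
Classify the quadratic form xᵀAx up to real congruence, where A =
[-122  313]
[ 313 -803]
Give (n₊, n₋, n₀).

Answer: (1, 1, 0)

Derivation:
step 0: pivot -122 → sign −
step 1: pivot 3/122 → sign +
signature = (1, 1, 0)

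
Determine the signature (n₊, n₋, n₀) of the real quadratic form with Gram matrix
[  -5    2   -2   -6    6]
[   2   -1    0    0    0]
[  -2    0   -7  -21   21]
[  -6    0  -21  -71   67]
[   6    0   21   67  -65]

step 0: pivot -5 → sign −
step 1: pivot -1/5 → sign −
step 2: pivot -3 → sign −
step 3: pivot -8 → sign −
step 4: row/col 4 already zero → sign 0
signature = (0, 4, 1)

Answer: (0, 4, 1)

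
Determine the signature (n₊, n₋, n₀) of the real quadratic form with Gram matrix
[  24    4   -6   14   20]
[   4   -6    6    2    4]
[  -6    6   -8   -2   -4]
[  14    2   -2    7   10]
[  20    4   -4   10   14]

step 0: pivot 24 → sign +
step 1: pivot -20/3 → sign −
step 2: pivot -43/20 → sign −
step 3: pivot -23/43 → sign −
step 4: pivot -2/23 → sign −
signature = (1, 4, 0)

Answer: (1, 4, 0)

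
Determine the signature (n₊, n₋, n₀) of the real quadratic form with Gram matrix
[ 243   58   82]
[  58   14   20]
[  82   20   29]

step 0: pivot 243 → sign +
step 1: pivot 38/243 → sign +
step 2: pivot 3/19 → sign +
signature = (3, 0, 0)

Answer: (3, 0, 0)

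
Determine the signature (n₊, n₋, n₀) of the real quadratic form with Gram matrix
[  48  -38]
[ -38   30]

Answer: (1, 1, 0)

Derivation:
step 0: pivot 48 → sign +
step 1: pivot -1/12 → sign −
signature = (1, 1, 0)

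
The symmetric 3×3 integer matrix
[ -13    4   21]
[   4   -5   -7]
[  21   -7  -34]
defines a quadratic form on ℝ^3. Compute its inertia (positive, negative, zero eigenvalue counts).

step 0: pivot -13 → sign −
step 1: pivot -49/13 → sign −
step 2: row/col 2 already zero → sign 0
signature = (0, 2, 1)

Answer: (0, 2, 1)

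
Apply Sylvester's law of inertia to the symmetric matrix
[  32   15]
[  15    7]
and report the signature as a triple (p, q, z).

step 0: pivot 32 → sign +
step 1: pivot -1/32 → sign −
signature = (1, 1, 0)

Answer: (1, 1, 0)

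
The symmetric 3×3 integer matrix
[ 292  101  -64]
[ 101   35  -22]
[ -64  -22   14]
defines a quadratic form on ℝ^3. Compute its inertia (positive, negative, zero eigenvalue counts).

Answer: (2, 1, 0)

Derivation:
step 0: pivot 292 → sign +
step 1: pivot 19/292 → sign +
step 2: pivot -6/19 → sign −
signature = (2, 1, 0)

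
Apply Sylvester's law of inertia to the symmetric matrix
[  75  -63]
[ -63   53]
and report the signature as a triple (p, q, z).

Answer: (2, 0, 0)

Derivation:
step 0: pivot 75 → sign +
step 1: pivot 2/25 → sign +
signature = (2, 0, 0)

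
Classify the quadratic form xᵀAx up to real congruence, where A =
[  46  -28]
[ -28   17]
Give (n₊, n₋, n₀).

step 0: pivot 46 → sign +
step 1: pivot -1/23 → sign −
signature = (1, 1, 0)

Answer: (1, 1, 0)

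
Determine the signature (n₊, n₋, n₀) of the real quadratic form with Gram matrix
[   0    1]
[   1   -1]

Answer: (1, 1, 0)

Derivation:
step 0: pivot -1 → sign −
step 1: pivot 1 → sign +
signature = (1, 1, 0)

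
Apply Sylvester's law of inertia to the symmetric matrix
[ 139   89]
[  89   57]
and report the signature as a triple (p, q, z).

Answer: (2, 0, 0)

Derivation:
step 0: pivot 139 → sign +
step 1: pivot 2/139 → sign +
signature = (2, 0, 0)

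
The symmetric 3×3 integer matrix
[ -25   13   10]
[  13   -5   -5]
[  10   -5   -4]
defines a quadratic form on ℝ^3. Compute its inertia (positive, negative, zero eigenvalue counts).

step 0: pivot -25 → sign −
step 1: pivot 44/25 → sign +
step 2: pivot -1/44 → sign −
signature = (1, 2, 0)

Answer: (1, 2, 0)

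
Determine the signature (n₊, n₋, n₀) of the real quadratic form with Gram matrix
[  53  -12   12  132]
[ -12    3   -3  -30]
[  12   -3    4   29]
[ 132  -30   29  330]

step 0: pivot 53 → sign +
step 1: pivot 15/53 → sign +
step 2: pivot 1 → sign +
step 3: pivot 1/5 → sign +
signature = (4, 0, 0)

Answer: (4, 0, 0)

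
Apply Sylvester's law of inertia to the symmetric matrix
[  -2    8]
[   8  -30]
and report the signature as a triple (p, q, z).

step 0: pivot -2 → sign −
step 1: pivot 2 → sign +
signature = (1, 1, 0)

Answer: (1, 1, 0)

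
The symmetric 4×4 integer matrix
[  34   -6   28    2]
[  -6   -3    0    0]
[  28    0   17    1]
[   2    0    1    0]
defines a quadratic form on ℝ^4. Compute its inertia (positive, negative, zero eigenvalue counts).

step 0: pivot 34 → sign +
step 1: pivot -69/17 → sign −
step 2: pivot -1/23 → sign −
step 3: pivot 1 → sign +
signature = (2, 2, 0)

Answer: (2, 2, 0)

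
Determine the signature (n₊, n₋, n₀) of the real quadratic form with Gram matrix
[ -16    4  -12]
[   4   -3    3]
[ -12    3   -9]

Answer: (0, 2, 1)

Derivation:
step 0: pivot -16 → sign −
step 1: pivot -2 → sign −
step 2: row/col 2 already zero → sign 0
signature = (0, 2, 1)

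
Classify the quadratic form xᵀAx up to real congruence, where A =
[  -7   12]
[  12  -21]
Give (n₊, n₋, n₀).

Answer: (0, 2, 0)

Derivation:
step 0: pivot -7 → sign −
step 1: pivot -3/7 → sign −
signature = (0, 2, 0)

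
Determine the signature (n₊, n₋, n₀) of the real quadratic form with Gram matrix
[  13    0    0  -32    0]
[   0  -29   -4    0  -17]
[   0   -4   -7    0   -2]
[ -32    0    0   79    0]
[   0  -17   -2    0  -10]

step 0: pivot 13 → sign +
step 1: pivot -29 → sign −
step 2: pivot -187/29 → sign −
step 3: pivot 3/13 → sign +
step 4: pivot -3/187 → sign −
signature = (2, 3, 0)

Answer: (2, 3, 0)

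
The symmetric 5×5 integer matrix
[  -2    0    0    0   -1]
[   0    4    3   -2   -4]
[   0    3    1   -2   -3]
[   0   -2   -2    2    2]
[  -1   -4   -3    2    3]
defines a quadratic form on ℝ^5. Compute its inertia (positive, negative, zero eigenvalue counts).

step 0: pivot -2 → sign −
step 1: pivot 4 → sign +
step 2: pivot -5/4 → sign −
step 3: pivot 6/5 → sign +
step 4: pivot -1/2 → sign −
signature = (2, 3, 0)

Answer: (2, 3, 0)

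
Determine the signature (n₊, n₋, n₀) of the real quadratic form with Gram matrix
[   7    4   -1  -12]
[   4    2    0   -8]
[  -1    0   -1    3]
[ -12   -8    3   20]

Answer: (2, 2, 0)

Derivation:
step 0: pivot 7 → sign +
step 1: pivot -2/7 → sign −
step 2: pivot 4 → sign +
step 3: pivot -1/4 → sign −
signature = (2, 2, 0)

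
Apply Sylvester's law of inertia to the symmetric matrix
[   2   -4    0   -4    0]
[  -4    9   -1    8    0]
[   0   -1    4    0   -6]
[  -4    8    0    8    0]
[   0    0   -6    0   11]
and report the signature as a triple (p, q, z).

Answer: (3, 1, 1)

Derivation:
step 0: pivot 2 → sign +
step 1: pivot 1 → sign +
step 2: pivot 3 → sign +
step 3: pivot -1 → sign −
step 4: row/col 4 already zero → sign 0
signature = (3, 1, 1)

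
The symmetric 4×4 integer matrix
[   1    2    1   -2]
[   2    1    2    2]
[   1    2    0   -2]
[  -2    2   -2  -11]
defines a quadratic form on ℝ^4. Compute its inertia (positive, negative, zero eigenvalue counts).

Answer: (1, 3, 0)

Derivation:
step 0: pivot 1 → sign +
step 1: pivot -3 → sign −
step 2: pivot -1 → sign −
step 3: pivot -3 → sign −
signature = (1, 3, 0)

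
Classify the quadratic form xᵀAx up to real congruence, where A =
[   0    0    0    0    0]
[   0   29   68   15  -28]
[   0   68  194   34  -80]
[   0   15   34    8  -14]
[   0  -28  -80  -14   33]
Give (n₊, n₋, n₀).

Answer: (4, 0, 1)

Derivation:
step 0: pivot 29 → sign +
step 1: pivot 1002/29 → sign +
step 2: pivot 101/501 → sign +
step 3: pivot 1/101 → sign +
step 4: row/col 4 already zero → sign 0
signature = (4, 0, 1)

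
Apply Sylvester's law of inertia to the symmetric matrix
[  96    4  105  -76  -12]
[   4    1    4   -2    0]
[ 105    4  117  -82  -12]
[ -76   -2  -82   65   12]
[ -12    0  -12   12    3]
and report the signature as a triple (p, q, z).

Answer: (5, 0, 0)

Derivation:
step 0: pivot 96 → sign +
step 1: pivot 5/6 → sign +
step 2: pivot 159/80 → sign +
step 3: pivot 97/53 → sign +
step 4: pivot 3/97 → sign +
signature = (5, 0, 0)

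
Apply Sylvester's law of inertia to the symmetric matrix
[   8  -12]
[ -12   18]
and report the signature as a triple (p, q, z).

Answer: (1, 0, 1)

Derivation:
step 0: pivot 8 → sign +
step 1: row/col 1 already zero → sign 0
signature = (1, 0, 1)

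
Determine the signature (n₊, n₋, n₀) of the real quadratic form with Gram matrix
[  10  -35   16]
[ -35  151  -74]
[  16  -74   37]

Answer: (3, 0, 0)

Derivation:
step 0: pivot 10 → sign +
step 1: pivot 57/2 → sign +
step 2: pivot 3/95 → sign +
signature = (3, 0, 0)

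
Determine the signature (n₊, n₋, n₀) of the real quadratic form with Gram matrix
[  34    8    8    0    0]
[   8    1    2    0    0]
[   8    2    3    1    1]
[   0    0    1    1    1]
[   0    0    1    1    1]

step 0: pivot 34 → sign +
step 1: pivot -15/17 → sign −
step 2: pivot 17/15 → sign +
step 3: pivot 2/17 → sign +
step 4: row/col 4 already zero → sign 0
signature = (3, 1, 1)

Answer: (3, 1, 1)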